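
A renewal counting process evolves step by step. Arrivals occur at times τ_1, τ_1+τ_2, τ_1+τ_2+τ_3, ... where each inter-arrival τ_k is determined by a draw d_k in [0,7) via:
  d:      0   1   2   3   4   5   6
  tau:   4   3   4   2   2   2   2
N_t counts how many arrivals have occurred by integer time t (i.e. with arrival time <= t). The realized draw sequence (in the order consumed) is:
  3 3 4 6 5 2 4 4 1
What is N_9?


draw d_1=3: τ_1=2, arrival time A_1=2
draw d_2=3: τ_2=2, arrival time A_2=4
draw d_3=4: τ_3=2, arrival time A_3=6
draw d_4=6: τ_4=2, arrival time A_4=8
draw d_5=5: τ_5=2, arrival time A_5=10
draw d_6=2: τ_6=4, arrival time A_6=14
draw d_7=4: τ_7=2, arrival time A_7=16
draw d_8=4: τ_8=2, arrival time A_8=18
draw d_9=1: τ_9=3, arrival time A_9=21
N_t over t=0..9: 0:0 1:0 2:1 3:1 4:2 5:2 6:3 7:3 8:4 9:4

4


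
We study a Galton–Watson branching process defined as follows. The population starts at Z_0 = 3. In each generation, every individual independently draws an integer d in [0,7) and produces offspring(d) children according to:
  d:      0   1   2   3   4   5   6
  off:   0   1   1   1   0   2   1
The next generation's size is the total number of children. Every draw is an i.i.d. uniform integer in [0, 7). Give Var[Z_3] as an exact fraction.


274320/117649

Outcome values over d=0..6: [0, 1, 1, 1, 0, 2, 1]
Σy = 6, Σy² = 8, M = 7
μ = 6/7 = 6/7,  σ² = 8/7 − (6/7)² = 20/49
V_0 = 0, E_0 = 3
V_1 = 20/49·E_0 + (6/7)²·V_0 = 60/49;  E_1 = 18/7
V_2 = 20/49·E_1 + (6/7)²·V_1 = 4680/2401;  E_2 = 108/49
V_3 = 20/49·E_2 + (6/7)²·V_2 = 274320/117649;  E_3 = 648/343


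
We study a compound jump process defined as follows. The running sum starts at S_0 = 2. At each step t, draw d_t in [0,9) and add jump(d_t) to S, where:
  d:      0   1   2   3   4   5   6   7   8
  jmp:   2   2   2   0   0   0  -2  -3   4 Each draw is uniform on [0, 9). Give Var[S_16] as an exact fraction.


Outcome values over d=0..8: [2, 2, 2, 0, 0, 0, -2, -3, 4]
Σy = 5, Σy² = 41, M = 9
μ = 5/9 = 5/9,  σ² = 41/9 − (5/9)² = 344/81
Independent increments: Var[S_16] = 16·σ² = 16·(344/81) = 5504/81

5504/81


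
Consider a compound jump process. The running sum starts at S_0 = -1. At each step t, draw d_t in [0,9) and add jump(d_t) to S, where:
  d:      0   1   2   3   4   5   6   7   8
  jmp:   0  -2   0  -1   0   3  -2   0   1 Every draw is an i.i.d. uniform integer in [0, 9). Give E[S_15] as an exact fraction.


-8/3

Outcome values over d=0..8: [0, -2, 0, -1, 0, 3, -2, 0, 1]
Σy = -1, Σy² = 19, M = 9
μ = -1/9 = -1/9,  σ² = 19/9 − (-1/9)² = 170/81
E[S_15] = -1 + 15·(-1/9) = -8/3


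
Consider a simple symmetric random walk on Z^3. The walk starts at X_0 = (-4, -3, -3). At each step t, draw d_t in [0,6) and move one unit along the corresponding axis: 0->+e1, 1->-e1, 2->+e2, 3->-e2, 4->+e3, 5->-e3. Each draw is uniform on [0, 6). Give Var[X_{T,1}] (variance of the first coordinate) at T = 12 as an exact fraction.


4

Outcome values over d=0..5: [1, -1, 0, 0, 0, 0]
Σy = 0, Σy² = 2, M = 6
μ = 0/6 = 0,  σ² = 2/6 − (0)² = 1/3
Independent increments: Var[X_12] = 12·σ² = 12·(1/3) = 4


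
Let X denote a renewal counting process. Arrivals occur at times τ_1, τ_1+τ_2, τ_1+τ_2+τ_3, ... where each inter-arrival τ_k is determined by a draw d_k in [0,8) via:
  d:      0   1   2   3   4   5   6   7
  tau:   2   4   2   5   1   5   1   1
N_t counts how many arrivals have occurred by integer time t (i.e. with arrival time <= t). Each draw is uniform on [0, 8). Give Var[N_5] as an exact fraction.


1026307815/1073741824

Inter-arrival values over d=0..7: [2, 4, 2, 5, 1, 5, 1, 1]
Each d has probability 1/8, so the pmf of τ is: f(1) = 3/8, f(2) = 1/4, f(4) = 1/8, f(5) = 1/4
Let p_n(j) = P(N_n = j), with p_0 = [1]. Condition on τ_1: p_n(0) = P(τ > n), and for j >= 1, p_n(j) = Σ_{k<=n} f(k)·p_{n−k}(j−1)
p_1 = [5/8, 3/8]  (j = 0..1)
p_2 = [3/8, 31/64, 9/64]  (j = 0..2)
p_3 = [3/8, 19/64, 141/512, 27/512]  (j = 0..3)
p_4 = [1/4, 23/64, 119/512, 567/4096, 81/4096]  (j = 0..4)
p_5 = [0, 33/64, 131/512, 639/4096, 2133/32768, 243/32768]  (j = 0..5)
E[N_5] = Σ j·p_5(j) = 58747/32768;  E[N_5²] = Σ j²·p_5(j) = 136643/32768
Var[N_5] = 136643/32768 − (58747/32768)² = 1026307815/1073741824


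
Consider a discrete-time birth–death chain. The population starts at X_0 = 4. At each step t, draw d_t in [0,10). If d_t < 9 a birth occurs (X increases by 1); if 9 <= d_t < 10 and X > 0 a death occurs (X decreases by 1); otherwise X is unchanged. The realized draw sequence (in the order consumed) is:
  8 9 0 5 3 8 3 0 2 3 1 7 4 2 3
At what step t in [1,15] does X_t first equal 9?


t=0: X=4, d=8 → birth, X_1=5
t=1: X=5, d=9 → death, X_2=4
t=2: X=4, d=0 → birth, X_3=5
t=3: X=5, d=5 → birth, X_4=6
t=4: X=6, d=3 → birth, X_5=7
t=5: X=7, d=8 → birth, X_6=8
t=6: X=8, d=3 → birth, X_7=9
t=7: X=9, d=0 → birth, X_8=10
t=8: X=10, d=2 → birth, X_9=11
t=9: X=11, d=3 → birth, X_10=12
t=10: X=12, d=1 → birth, X_11=13
t=11: X=13, d=7 → birth, X_12=14
t=12: X=14, d=4 → birth, X_13=15
t=13: X=15, d=2 → birth, X_14=16
t=14: X=16, d=3 → birth, X_15=17

7


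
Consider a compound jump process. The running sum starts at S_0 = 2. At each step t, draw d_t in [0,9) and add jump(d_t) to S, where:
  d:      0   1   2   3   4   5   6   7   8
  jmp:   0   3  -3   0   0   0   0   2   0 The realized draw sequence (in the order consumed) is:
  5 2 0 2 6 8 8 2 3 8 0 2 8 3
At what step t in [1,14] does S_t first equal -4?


t=0: S=2, d=5, jump=0, S_1=2
t=1: S=2, d=2, jump=-3, S_2=-1
t=2: S=-1, d=0, jump=0, S_3=-1
t=3: S=-1, d=2, jump=-3, S_4=-4
t=4: S=-4, d=6, jump=0, S_5=-4
t=5: S=-4, d=8, jump=0, S_6=-4
t=6: S=-4, d=8, jump=0, S_7=-4
t=7: S=-4, d=2, jump=-3, S_8=-7
t=8: S=-7, d=3, jump=0, S_9=-7
t=9: S=-7, d=8, jump=0, S_10=-7
t=10: S=-7, d=0, jump=0, S_11=-7
t=11: S=-7, d=2, jump=-3, S_12=-10
t=12: S=-10, d=8, jump=0, S_13=-10
t=13: S=-10, d=3, jump=0, S_14=-10

4


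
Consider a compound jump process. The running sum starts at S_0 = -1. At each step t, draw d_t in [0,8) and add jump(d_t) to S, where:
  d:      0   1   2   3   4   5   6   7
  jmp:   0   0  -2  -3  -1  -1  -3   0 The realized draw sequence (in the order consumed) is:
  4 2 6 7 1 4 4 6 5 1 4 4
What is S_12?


-15

t=0: S=-1, d=4, jump=-1, S_1=-2
t=1: S=-2, d=2, jump=-2, S_2=-4
t=2: S=-4, d=6, jump=-3, S_3=-7
t=3: S=-7, d=7, jump=0, S_4=-7
t=4: S=-7, d=1, jump=0, S_5=-7
t=5: S=-7, d=4, jump=-1, S_6=-8
t=6: S=-8, d=4, jump=-1, S_7=-9
t=7: S=-9, d=6, jump=-3, S_8=-12
t=8: S=-12, d=5, jump=-1, S_9=-13
t=9: S=-13, d=1, jump=0, S_10=-13
t=10: S=-13, d=4, jump=-1, S_11=-14
t=11: S=-14, d=4, jump=-1, S_12=-15


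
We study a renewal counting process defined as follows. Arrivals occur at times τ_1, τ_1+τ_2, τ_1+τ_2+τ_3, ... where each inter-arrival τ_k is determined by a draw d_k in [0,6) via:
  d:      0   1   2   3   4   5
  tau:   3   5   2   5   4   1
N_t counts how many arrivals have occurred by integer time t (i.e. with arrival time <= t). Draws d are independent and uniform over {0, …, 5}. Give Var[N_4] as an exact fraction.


903119/1679616

Inter-arrival values over d=0..5: [3, 5, 2, 5, 4, 1]
Each d has probability 1/6, so the pmf of τ is: f(1) = 1/6, f(2) = 1/6, f(3) = 1/6, f(4) = 1/6, f(5) = 1/3
Let p_n(j) = P(N_n = j), with p_0 = [1]. Condition on τ_1: p_n(0) = P(τ > n), and for j >= 1, p_n(j) = Σ_{k<=n} f(k)·p_{n−k}(j−1)
p_1 = [5/6, 1/6]  (j = 0..1)
p_2 = [2/3, 11/36, 1/36]  (j = 0..2)
p_3 = [1/2, 5/12, 17/216, 1/216]  (j = 0..3)
p_4 = [1/3, 1/2, 4/27, 23/1296, 1/1296]  (j = 0..4)
E[N_4] = Σ j·p_4(j) = 1105/1296;  E[N_4²] = Σ j²·p_4(j) = 1639/1296
Var[N_4] = 1639/1296 − (1105/1296)² = 903119/1679616


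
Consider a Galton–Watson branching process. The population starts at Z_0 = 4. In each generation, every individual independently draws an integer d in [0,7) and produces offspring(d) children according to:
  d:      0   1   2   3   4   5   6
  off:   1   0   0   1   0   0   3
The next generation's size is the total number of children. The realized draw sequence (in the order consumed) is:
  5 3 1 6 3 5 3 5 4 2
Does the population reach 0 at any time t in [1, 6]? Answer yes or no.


yes

gen 0: Z_0=4, draws=[5, 3, 1, 6], offspring=[0, 1, 0, 3], Z_1=4
gen 1: Z_1=4, draws=[3, 5, 3, 5], offspring=[1, 0, 1, 0], Z_2=2
gen 2: Z_2=2, draws=[4, 2], offspring=[0, 0], Z_3=0
gen 3: Z_3=0, draws=[], offspring=[], Z_4=0
gen 4: Z_4=0, draws=[], offspring=[], Z_5=0
gen 5: Z_5=0, draws=[], offspring=[], Z_6=0


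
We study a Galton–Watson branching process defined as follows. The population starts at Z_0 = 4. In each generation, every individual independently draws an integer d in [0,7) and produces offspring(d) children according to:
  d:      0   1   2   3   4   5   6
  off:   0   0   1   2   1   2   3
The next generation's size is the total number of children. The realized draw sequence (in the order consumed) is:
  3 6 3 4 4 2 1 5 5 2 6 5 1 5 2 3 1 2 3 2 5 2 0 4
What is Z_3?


13

gen 0: Z_0=4, draws=[3, 6, 3, 4], offspring=[2, 3, 2, 1], Z_1=8
gen 1: Z_1=8, draws=[4, 2, 1, 5, 5, 2, 6, 5], offspring=[1, 1, 0, 2, 2, 1, 3, 2], Z_2=12
gen 2: Z_2=12, draws=[1, 5, 2, 3, 1, 2, 3, 2, 5, 2, 0, 4], offspring=[0, 2, 1, 2, 0, 1, 2, 1, 2, 1, 0, 1], Z_3=13


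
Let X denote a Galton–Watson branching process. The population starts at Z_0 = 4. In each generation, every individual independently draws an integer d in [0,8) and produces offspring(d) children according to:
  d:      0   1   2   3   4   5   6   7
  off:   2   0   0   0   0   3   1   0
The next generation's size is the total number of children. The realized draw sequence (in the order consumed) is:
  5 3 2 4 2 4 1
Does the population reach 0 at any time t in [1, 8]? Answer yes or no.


yes

gen 0: Z_0=4, draws=[5, 3, 2, 4], offspring=[3, 0, 0, 0], Z_1=3
gen 1: Z_1=3, draws=[2, 4, 1], offspring=[0, 0, 0], Z_2=0
gen 2: Z_2=0, draws=[], offspring=[], Z_3=0
gen 3: Z_3=0, draws=[], offspring=[], Z_4=0
gen 4: Z_4=0, draws=[], offspring=[], Z_5=0
gen 5: Z_5=0, draws=[], offspring=[], Z_6=0
gen 6: Z_6=0, draws=[], offspring=[], Z_7=0
gen 7: Z_7=0, draws=[], offspring=[], Z_8=0


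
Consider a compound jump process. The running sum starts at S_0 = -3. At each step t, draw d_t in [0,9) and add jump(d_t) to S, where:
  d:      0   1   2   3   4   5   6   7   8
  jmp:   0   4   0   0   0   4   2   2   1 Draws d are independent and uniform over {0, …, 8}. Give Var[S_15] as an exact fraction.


Outcome values over d=0..8: [0, 4, 0, 0, 0, 4, 2, 2, 1]
Σy = 13, Σy² = 41, M = 9
μ = 13/9 = 13/9,  σ² = 41/9 − (13/9)² = 200/81
Independent increments: Var[S_15] = 15·σ² = 15·(200/81) = 1000/27

1000/27


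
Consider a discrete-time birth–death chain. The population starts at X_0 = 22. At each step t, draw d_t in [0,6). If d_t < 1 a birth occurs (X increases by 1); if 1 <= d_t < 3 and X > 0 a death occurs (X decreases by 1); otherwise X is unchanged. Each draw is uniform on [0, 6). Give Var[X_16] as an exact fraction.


68/9

X can drop by at most 1 per step and X_0 = 22 > T = 16, so X_t >= 22 − t >= 6 > 0 for every t <= 16: the floor at 0 (the 'and X > 0' condition) never binds. Hence X_16 = X_0 + Σ_{t<16} Y_t with i.i.d. increments Y_t = y(d_t) ∈ {+1, −1, 0}.
Outcome values over d=0..5: [1, -1, -1, 0, 0, 0]
Σy = -1, Σy² = 3, M = 6
μ = -1/6 = -1/6,  σ² = 3/6 − (-1/6)² = 17/36
Independent increments: Var[X_16] = 16·σ² = 16·(17/36) = 68/9


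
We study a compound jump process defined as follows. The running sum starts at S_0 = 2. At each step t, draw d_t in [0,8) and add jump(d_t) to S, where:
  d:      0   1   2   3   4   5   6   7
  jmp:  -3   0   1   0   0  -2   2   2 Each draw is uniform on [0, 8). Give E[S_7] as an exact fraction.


2

Outcome values over d=0..7: [-3, 0, 1, 0, 0, -2, 2, 2]
Σy = 0, Σy² = 22, M = 8
μ = 0/8 = 0,  σ² = 22/8 − (0)² = 11/4
E[S_7] = 2 + 7·(0) = 2


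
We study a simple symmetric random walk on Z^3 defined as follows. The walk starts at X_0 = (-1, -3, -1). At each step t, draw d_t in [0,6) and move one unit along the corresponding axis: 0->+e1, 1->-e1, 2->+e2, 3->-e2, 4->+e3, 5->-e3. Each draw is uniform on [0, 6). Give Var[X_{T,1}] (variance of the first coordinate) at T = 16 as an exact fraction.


Outcome values over d=0..5: [1, -1, 0, 0, 0, 0]
Σy = 0, Σy² = 2, M = 6
μ = 0/6 = 0,  σ² = 2/6 − (0)² = 1/3
Independent increments: Var[X_16] = 16·σ² = 16·(1/3) = 16/3

16/3


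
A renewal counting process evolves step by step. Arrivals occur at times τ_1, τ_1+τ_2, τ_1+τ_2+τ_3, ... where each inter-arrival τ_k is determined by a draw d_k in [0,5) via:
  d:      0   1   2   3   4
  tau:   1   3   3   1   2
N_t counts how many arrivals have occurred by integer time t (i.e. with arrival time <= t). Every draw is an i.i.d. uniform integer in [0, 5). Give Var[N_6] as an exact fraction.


Inter-arrival values over d=0..4: [1, 3, 3, 1, 2]
Each d has probability 1/5, so the pmf of τ is: f(1) = 2/5, f(2) = 1/5, f(3) = 2/5
Let p_n(j) = P(N_n = j), with p_0 = [1]. Condition on τ_1: p_n(0) = P(τ > n), and for j >= 1, p_n(j) = Σ_{k<=n} f(k)·p_{n−k}(j−1)
p_1 = [3/5, 2/5]  (j = 0..1)
p_2 = [2/5, 11/25, 4/25]  (j = 0..2)
p_3 = [0, 17/25, 32/125, 8/125]  (j = 0..3)
p_4 = [0, 8/25, 13/25, 84/625, 16/625]  (j = 0..4)
p_5 = [0, 4/25, 11/25, 202/625, 208/3125, 32/3125]  (j = 0..5)
p_6 = [0, 0, 2/5, 239/625, 568/3125, 496/15625, 64/15625]  (j = 0..6)
E[N_6] = Σ j·p_6(j) = 44649/15625;  E[N_6²] = Σ j²·p_6(j) = 138919/15625
Var[N_6] = 138919/15625 − (44649/15625)² = 177076174/244140625

177076174/244140625


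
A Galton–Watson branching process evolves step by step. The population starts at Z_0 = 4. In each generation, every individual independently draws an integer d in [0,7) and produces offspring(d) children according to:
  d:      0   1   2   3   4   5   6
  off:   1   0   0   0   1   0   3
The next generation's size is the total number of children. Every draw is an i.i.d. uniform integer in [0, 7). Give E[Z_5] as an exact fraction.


12500/16807

Outcome values over d=0..6: [1, 0, 0, 0, 1, 0, 3]
Σy = 5, Σy² = 11, M = 7
μ = 5/7 = 5/7,  σ² = 11/7 − (5/7)² = 52/49
E[Z_0] = 4
E[Z_1] = 5/7·E[Z_0] = 20/7
E[Z_2] = 5/7·E[Z_1] = 100/49
E[Z_3] = 5/7·E[Z_2] = 500/343
E[Z_4] = 5/7·E[Z_3] = 2500/2401
E[Z_5] = 5/7·E[Z_4] = 12500/16807


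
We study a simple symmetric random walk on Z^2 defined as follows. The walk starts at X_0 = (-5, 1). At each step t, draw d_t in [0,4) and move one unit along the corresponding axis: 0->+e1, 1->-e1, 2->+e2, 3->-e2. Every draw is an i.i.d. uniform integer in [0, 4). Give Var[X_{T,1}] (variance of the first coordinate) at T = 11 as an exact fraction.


Outcome values over d=0..3: [1, -1, 0, 0]
Σy = 0, Σy² = 2, M = 4
μ = 0/4 = 0,  σ² = 2/4 − (0)² = 1/2
Independent increments: Var[X_11] = 11·σ² = 11·(1/2) = 11/2

11/2


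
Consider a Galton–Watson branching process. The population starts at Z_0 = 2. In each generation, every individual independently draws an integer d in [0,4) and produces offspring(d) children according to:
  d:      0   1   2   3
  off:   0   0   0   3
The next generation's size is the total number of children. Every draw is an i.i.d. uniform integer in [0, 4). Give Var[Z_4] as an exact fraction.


Outcome values over d=0..3: [0, 0, 0, 3]
Σy = 3, Σy² = 9, M = 4
μ = 3/4 = 3/4,  σ² = 9/4 − (3/4)² = 27/16
V_0 = 0, E_0 = 2
V_1 = 27/16·E_0 + (3/4)²·V_0 = 27/8;  E_1 = 3/2
V_2 = 27/16·E_1 + (3/4)²·V_1 = 567/128;  E_2 = 9/8
V_3 = 27/16·E_2 + (3/4)²·V_2 = 8991/2048;  E_3 = 27/32
V_4 = 27/16·E_3 + (3/4)²·V_3 = 127575/32768;  E_4 = 81/128

127575/32768


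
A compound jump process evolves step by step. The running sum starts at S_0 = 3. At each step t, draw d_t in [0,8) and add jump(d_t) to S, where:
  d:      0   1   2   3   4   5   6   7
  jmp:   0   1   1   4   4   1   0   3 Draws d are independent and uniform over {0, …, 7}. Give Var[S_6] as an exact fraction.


117/8

Outcome values over d=0..7: [0, 1, 1, 4, 4, 1, 0, 3]
Σy = 14, Σy² = 44, M = 8
μ = 14/8 = 7/4,  σ² = 44/8 − (7/4)² = 39/16
Independent increments: Var[S_6] = 6·σ² = 6·(39/16) = 117/8


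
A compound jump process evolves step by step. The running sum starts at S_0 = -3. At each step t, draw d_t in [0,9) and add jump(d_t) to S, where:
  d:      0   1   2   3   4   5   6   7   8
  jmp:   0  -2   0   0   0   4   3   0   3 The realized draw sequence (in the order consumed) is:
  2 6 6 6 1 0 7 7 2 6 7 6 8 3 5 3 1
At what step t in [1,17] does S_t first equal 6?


t=0: S=-3, d=2, jump=0, S_1=-3
t=1: S=-3, d=6, jump=3, S_2=0
t=2: S=0, d=6, jump=3, S_3=3
t=3: S=3, d=6, jump=3, S_4=6
t=4: S=6, d=1, jump=-2, S_5=4
t=5: S=4, d=0, jump=0, S_6=4
t=6: S=4, d=7, jump=0, S_7=4
t=7: S=4, d=7, jump=0, S_8=4
t=8: S=4, d=2, jump=0, S_9=4
t=9: S=4, d=6, jump=3, S_10=7
t=10: S=7, d=7, jump=0, S_11=7
t=11: S=7, d=6, jump=3, S_12=10
t=12: S=10, d=8, jump=3, S_13=13
t=13: S=13, d=3, jump=0, S_14=13
t=14: S=13, d=5, jump=4, S_15=17
t=15: S=17, d=3, jump=0, S_16=17
t=16: S=17, d=1, jump=-2, S_17=15

4


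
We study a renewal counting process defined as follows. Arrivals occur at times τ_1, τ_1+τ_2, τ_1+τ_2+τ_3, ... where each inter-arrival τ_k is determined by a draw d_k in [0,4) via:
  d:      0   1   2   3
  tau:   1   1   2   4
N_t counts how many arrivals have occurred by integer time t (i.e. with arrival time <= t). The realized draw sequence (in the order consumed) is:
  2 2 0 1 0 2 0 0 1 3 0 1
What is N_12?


draw d_1=2: τ_1=2, arrival time A_1=2
draw d_2=2: τ_2=2, arrival time A_2=4
draw d_3=0: τ_3=1, arrival time A_3=5
draw d_4=1: τ_4=1, arrival time A_4=6
draw d_5=0: τ_5=1, arrival time A_5=7
draw d_6=2: τ_6=2, arrival time A_6=9
draw d_7=0: τ_7=1, arrival time A_7=10
draw d_8=0: τ_8=1, arrival time A_8=11
draw d_9=1: τ_9=1, arrival time A_9=12
draw d_10=3: τ_10=4, arrival time A_10=16
draw d_11=0: τ_11=1, arrival time A_11=17
draw d_12=1: τ_12=1, arrival time A_12=18
N_t over t=0..12: 0:0 1:0 2:1 3:1 4:2 5:3 6:4 7:5 8:5 9:6 10:7 11:8 12:9

9


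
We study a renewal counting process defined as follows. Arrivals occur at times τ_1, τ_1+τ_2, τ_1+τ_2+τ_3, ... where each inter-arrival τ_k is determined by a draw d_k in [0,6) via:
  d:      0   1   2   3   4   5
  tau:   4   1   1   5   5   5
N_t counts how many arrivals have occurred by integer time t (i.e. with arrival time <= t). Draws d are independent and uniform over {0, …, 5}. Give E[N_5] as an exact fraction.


310/243

Inter-arrival values over d=0..5: [4, 1, 1, 5, 5, 5]
Each d has probability 1/6, so the pmf of τ is: f(1) = 1/3, f(4) = 1/6, f(5) = 1/2
Renewal equation for m(n) = E[N_n]: condition on τ_1 = k (if k <= n, one arrival plus a fresh copy on the remaining n−k steps): m(n) = F(n) + Σ_{k<=n} f(k)·m(n−k), where F(n) = P(τ <= n) and m(0) = 0
m(1) = F(1) = 1/3
m(2) = F(2) + f(1)·m(1) = 1/3 + 1/3·1/3 = 4/9
m(3) = F(3) + f(1)·m(2) = 1/3 + 1/3·4/9 = 13/27
m(4) = F(4) + f(1)·m(3) = 1/2 + 1/3·13/27 = 107/162
m(5) = F(5) + f(1)·m(4) + f(4)·m(1) = 1 + 1/3·107/162 + 1/6·1/3 = 310/243
E[N_5] = m(5) = 310/243


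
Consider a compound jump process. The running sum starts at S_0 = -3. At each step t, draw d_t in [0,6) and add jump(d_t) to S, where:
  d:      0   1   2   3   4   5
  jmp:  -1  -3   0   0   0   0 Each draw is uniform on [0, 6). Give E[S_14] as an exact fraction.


-37/3

Outcome values over d=0..5: [-1, -3, 0, 0, 0, 0]
Σy = -4, Σy² = 10, M = 6
μ = -4/6 = -2/3,  σ² = 10/6 − (-2/3)² = 11/9
E[S_14] = -3 + 14·(-2/3) = -37/3


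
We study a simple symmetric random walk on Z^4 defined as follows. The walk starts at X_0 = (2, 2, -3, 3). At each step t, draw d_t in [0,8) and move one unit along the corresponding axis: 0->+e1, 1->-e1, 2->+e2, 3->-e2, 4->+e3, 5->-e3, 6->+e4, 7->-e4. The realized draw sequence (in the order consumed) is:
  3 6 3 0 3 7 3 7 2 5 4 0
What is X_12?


(4, -1, -3, 2)

t=0: X=(2, 2, -3, 3), d=3 → -e2, X_1=(2, 1, -3, 3)
t=1: X=(2, 1, -3, 3), d=6 → +e4, X_2=(2, 1, -3, 4)
t=2: X=(2, 1, -3, 4), d=3 → -e2, X_3=(2, 0, -3, 4)
t=3: X=(2, 0, -3, 4), d=0 → +e1, X_4=(3, 0, -3, 4)
t=4: X=(3, 0, -3, 4), d=3 → -e2, X_5=(3, -1, -3, 4)
t=5: X=(3, -1, -3, 4), d=7 → -e4, X_6=(3, -1, -3, 3)
t=6: X=(3, -1, -3, 3), d=3 → -e2, X_7=(3, -2, -3, 3)
t=7: X=(3, -2, -3, 3), d=7 → -e4, X_8=(3, -2, -3, 2)
t=8: X=(3, -2, -3, 2), d=2 → +e2, X_9=(3, -1, -3, 2)
t=9: X=(3, -1, -3, 2), d=5 → -e3, X_10=(3, -1, -4, 2)
t=10: X=(3, -1, -4, 2), d=4 → +e3, X_11=(3, -1, -3, 2)
t=11: X=(3, -1, -3, 2), d=0 → +e1, X_12=(4, -1, -3, 2)


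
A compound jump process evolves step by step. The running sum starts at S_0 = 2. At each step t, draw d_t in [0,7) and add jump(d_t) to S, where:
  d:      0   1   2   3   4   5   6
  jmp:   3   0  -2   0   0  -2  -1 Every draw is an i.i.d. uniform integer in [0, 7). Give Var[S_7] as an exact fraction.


122/7

Outcome values over d=0..6: [3, 0, -2, 0, 0, -2, -1]
Σy = -2, Σy² = 18, M = 7
μ = -2/7 = -2/7,  σ² = 18/7 − (-2/7)² = 122/49
Independent increments: Var[S_7] = 7·σ² = 7·(122/49) = 122/7


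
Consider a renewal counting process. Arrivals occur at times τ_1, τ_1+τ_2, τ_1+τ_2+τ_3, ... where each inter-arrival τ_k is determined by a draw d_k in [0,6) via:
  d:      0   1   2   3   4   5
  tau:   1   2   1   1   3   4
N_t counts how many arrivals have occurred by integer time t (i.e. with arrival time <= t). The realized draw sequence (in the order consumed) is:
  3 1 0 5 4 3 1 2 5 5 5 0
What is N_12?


6

draw d_1=3: τ_1=1, arrival time A_1=1
draw d_2=1: τ_2=2, arrival time A_2=3
draw d_3=0: τ_3=1, arrival time A_3=4
draw d_4=5: τ_4=4, arrival time A_4=8
draw d_5=4: τ_5=3, arrival time A_5=11
draw d_6=3: τ_6=1, arrival time A_6=12
draw d_7=1: τ_7=2, arrival time A_7=14
draw d_8=2: τ_8=1, arrival time A_8=15
draw d_9=5: τ_9=4, arrival time A_9=19
draw d_10=5: τ_10=4, arrival time A_10=23
draw d_11=5: τ_11=4, arrival time A_11=27
draw d_12=0: τ_12=1, arrival time A_12=28
N_t over t=0..12: 0:0 1:1 2:1 3:2 4:3 5:3 6:3 7:3 8:4 9:4 10:4 11:5 12:6


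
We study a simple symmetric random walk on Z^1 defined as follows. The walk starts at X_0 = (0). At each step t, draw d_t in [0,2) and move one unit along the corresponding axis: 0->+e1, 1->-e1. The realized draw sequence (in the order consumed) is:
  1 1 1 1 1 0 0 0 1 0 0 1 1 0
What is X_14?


t=0: X=(0), d=1 → -e1, X_1=(-1)
t=1: X=(-1), d=1 → -e1, X_2=(-2)
t=2: X=(-2), d=1 → -e1, X_3=(-3)
t=3: X=(-3), d=1 → -e1, X_4=(-4)
t=4: X=(-4), d=1 → -e1, X_5=(-5)
t=5: X=(-5), d=0 → +e1, X_6=(-4)
t=6: X=(-4), d=0 → +e1, X_7=(-3)
t=7: X=(-3), d=0 → +e1, X_8=(-2)
t=8: X=(-2), d=1 → -e1, X_9=(-3)
t=9: X=(-3), d=0 → +e1, X_10=(-2)
t=10: X=(-2), d=0 → +e1, X_11=(-1)
t=11: X=(-1), d=1 → -e1, X_12=(-2)
t=12: X=(-2), d=1 → -e1, X_13=(-3)
t=13: X=(-3), d=0 → +e1, X_14=(-2)

(-2)


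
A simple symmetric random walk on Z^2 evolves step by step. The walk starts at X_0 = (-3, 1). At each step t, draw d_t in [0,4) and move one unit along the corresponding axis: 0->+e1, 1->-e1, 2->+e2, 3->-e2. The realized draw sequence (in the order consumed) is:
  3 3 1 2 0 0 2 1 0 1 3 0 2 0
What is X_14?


(-1, 1)

t=0: X=(-3, 1), d=3 → -e2, X_1=(-3, 0)
t=1: X=(-3, 0), d=3 → -e2, X_2=(-3, -1)
t=2: X=(-3, -1), d=1 → -e1, X_3=(-4, -1)
t=3: X=(-4, -1), d=2 → +e2, X_4=(-4, 0)
t=4: X=(-4, 0), d=0 → +e1, X_5=(-3, 0)
t=5: X=(-3, 0), d=0 → +e1, X_6=(-2, 0)
t=6: X=(-2, 0), d=2 → +e2, X_7=(-2, 1)
t=7: X=(-2, 1), d=1 → -e1, X_8=(-3, 1)
t=8: X=(-3, 1), d=0 → +e1, X_9=(-2, 1)
t=9: X=(-2, 1), d=1 → -e1, X_10=(-3, 1)
t=10: X=(-3, 1), d=3 → -e2, X_11=(-3, 0)
t=11: X=(-3, 0), d=0 → +e1, X_12=(-2, 0)
t=12: X=(-2, 0), d=2 → +e2, X_13=(-2, 1)
t=13: X=(-2, 1), d=0 → +e1, X_14=(-1, 1)


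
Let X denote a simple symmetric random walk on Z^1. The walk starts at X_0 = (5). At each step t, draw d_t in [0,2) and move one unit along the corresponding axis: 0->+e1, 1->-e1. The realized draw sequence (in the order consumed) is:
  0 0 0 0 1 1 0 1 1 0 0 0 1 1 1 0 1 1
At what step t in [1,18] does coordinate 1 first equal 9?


4

t=0: X=(5), d=0 → +e1, X_1=(6)
t=1: X=(6), d=0 → +e1, X_2=(7)
t=2: X=(7), d=0 → +e1, X_3=(8)
t=3: X=(8), d=0 → +e1, X_4=(9)
t=4: X=(9), d=1 → -e1, X_5=(8)
t=5: X=(8), d=1 → -e1, X_6=(7)
t=6: X=(7), d=0 → +e1, X_7=(8)
t=7: X=(8), d=1 → -e1, X_8=(7)
t=8: X=(7), d=1 → -e1, X_9=(6)
t=9: X=(6), d=0 → +e1, X_10=(7)
t=10: X=(7), d=0 → +e1, X_11=(8)
t=11: X=(8), d=0 → +e1, X_12=(9)
t=12: X=(9), d=1 → -e1, X_13=(8)
t=13: X=(8), d=1 → -e1, X_14=(7)
t=14: X=(7), d=1 → -e1, X_15=(6)
t=15: X=(6), d=0 → +e1, X_16=(7)
t=16: X=(7), d=1 → -e1, X_17=(6)
t=17: X=(6), d=1 → -e1, X_18=(5)


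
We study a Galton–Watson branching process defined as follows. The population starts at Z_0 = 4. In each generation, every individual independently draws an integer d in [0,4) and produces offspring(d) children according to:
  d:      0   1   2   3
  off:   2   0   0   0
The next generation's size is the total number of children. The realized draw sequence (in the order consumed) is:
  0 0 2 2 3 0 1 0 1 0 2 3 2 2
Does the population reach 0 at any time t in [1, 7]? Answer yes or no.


gen 0: Z_0=4, draws=[0, 0, 2, 2], offspring=[2, 2, 0, 0], Z_1=4
gen 1: Z_1=4, draws=[3, 0, 1, 0], offspring=[0, 2, 0, 2], Z_2=4
gen 2: Z_2=4, draws=[1, 0, 2, 3], offspring=[0, 2, 0, 0], Z_3=2
gen 3: Z_3=2, draws=[2, 2], offspring=[0, 0], Z_4=0
gen 4: Z_4=0, draws=[], offspring=[], Z_5=0
gen 5: Z_5=0, draws=[], offspring=[], Z_6=0
gen 6: Z_6=0, draws=[], offspring=[], Z_7=0

yes


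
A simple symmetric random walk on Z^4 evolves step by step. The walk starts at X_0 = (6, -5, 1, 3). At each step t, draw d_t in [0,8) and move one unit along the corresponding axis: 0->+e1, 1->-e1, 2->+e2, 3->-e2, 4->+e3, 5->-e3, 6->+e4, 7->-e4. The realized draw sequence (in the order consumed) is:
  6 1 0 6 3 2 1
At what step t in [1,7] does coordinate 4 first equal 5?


t=0: X=(6, -5, 1, 3), d=6 → +e4, X_1=(6, -5, 1, 4)
t=1: X=(6, -5, 1, 4), d=1 → -e1, X_2=(5, -5, 1, 4)
t=2: X=(5, -5, 1, 4), d=0 → +e1, X_3=(6, -5, 1, 4)
t=3: X=(6, -5, 1, 4), d=6 → +e4, X_4=(6, -5, 1, 5)
t=4: X=(6, -5, 1, 5), d=3 → -e2, X_5=(6, -6, 1, 5)
t=5: X=(6, -6, 1, 5), d=2 → +e2, X_6=(6, -5, 1, 5)
t=6: X=(6, -5, 1, 5), d=1 → -e1, X_7=(5, -5, 1, 5)

4


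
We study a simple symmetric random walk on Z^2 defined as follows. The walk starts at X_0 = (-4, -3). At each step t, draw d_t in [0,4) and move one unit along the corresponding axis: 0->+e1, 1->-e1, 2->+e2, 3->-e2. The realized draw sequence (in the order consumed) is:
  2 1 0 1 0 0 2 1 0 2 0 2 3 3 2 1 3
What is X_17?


t=0: X=(-4, -3), d=2 → +e2, X_1=(-4, -2)
t=1: X=(-4, -2), d=1 → -e1, X_2=(-5, -2)
t=2: X=(-5, -2), d=0 → +e1, X_3=(-4, -2)
t=3: X=(-4, -2), d=1 → -e1, X_4=(-5, -2)
t=4: X=(-5, -2), d=0 → +e1, X_5=(-4, -2)
t=5: X=(-4, -2), d=0 → +e1, X_6=(-3, -2)
t=6: X=(-3, -2), d=2 → +e2, X_7=(-3, -1)
t=7: X=(-3, -1), d=1 → -e1, X_8=(-4, -1)
t=8: X=(-4, -1), d=0 → +e1, X_9=(-3, -1)
t=9: X=(-3, -1), d=2 → +e2, X_10=(-3, 0)
t=10: X=(-3, 0), d=0 → +e1, X_11=(-2, 0)
t=11: X=(-2, 0), d=2 → +e2, X_12=(-2, 1)
t=12: X=(-2, 1), d=3 → -e2, X_13=(-2, 0)
t=13: X=(-2, 0), d=3 → -e2, X_14=(-2, -1)
t=14: X=(-2, -1), d=2 → +e2, X_15=(-2, 0)
t=15: X=(-2, 0), d=1 → -e1, X_16=(-3, 0)
t=16: X=(-3, 0), d=3 → -e2, X_17=(-3, -1)

(-3, -1)


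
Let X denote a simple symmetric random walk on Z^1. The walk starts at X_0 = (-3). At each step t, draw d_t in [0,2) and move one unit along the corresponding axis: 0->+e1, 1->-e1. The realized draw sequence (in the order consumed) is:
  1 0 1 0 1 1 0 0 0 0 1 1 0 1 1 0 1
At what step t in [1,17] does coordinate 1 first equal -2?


t=0: X=(-3), d=1 → -e1, X_1=(-4)
t=1: X=(-4), d=0 → +e1, X_2=(-3)
t=2: X=(-3), d=1 → -e1, X_3=(-4)
t=3: X=(-4), d=0 → +e1, X_4=(-3)
t=4: X=(-3), d=1 → -e1, X_5=(-4)
t=5: X=(-4), d=1 → -e1, X_6=(-5)
t=6: X=(-5), d=0 → +e1, X_7=(-4)
t=7: X=(-4), d=0 → +e1, X_8=(-3)
t=8: X=(-3), d=0 → +e1, X_9=(-2)
t=9: X=(-2), d=0 → +e1, X_10=(-1)
t=10: X=(-1), d=1 → -e1, X_11=(-2)
t=11: X=(-2), d=1 → -e1, X_12=(-3)
t=12: X=(-3), d=0 → +e1, X_13=(-2)
t=13: X=(-2), d=1 → -e1, X_14=(-3)
t=14: X=(-3), d=1 → -e1, X_15=(-4)
t=15: X=(-4), d=0 → +e1, X_16=(-3)
t=16: X=(-3), d=1 → -e1, X_17=(-4)

9


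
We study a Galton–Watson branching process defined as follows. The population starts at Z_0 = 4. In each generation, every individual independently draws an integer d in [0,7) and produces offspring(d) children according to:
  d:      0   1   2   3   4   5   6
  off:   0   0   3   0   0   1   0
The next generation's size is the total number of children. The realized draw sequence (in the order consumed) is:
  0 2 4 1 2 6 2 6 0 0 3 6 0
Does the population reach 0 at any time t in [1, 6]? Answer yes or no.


gen 0: Z_0=4, draws=[0, 2, 4, 1], offspring=[0, 3, 0, 0], Z_1=3
gen 1: Z_1=3, draws=[2, 6, 2], offspring=[3, 0, 3], Z_2=6
gen 2: Z_2=6, draws=[6, 0, 0, 3, 6, 0], offspring=[0, 0, 0, 0, 0, 0], Z_3=0
gen 3: Z_3=0, draws=[], offspring=[], Z_4=0
gen 4: Z_4=0, draws=[], offspring=[], Z_5=0
gen 5: Z_5=0, draws=[], offspring=[], Z_6=0

yes


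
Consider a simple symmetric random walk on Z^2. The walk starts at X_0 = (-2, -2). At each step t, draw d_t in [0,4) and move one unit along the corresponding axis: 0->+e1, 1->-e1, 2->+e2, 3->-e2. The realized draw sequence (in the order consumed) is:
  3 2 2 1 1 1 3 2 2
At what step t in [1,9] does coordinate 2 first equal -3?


t=0: X=(-2, -2), d=3 → -e2, X_1=(-2, -3)
t=1: X=(-2, -3), d=2 → +e2, X_2=(-2, -2)
t=2: X=(-2, -2), d=2 → +e2, X_3=(-2, -1)
t=3: X=(-2, -1), d=1 → -e1, X_4=(-3, -1)
t=4: X=(-3, -1), d=1 → -e1, X_5=(-4, -1)
t=5: X=(-4, -1), d=1 → -e1, X_6=(-5, -1)
t=6: X=(-5, -1), d=3 → -e2, X_7=(-5, -2)
t=7: X=(-5, -2), d=2 → +e2, X_8=(-5, -1)
t=8: X=(-5, -1), d=2 → +e2, X_9=(-5, 0)

1


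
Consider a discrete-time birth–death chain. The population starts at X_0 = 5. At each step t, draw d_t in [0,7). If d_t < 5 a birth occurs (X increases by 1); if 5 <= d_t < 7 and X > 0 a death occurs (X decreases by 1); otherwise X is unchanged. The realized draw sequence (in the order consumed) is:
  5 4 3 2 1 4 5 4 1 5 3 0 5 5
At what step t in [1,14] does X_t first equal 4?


1

t=0: X=5, d=5 → death, X_1=4
t=1: X=4, d=4 → birth, X_2=5
t=2: X=5, d=3 → birth, X_3=6
t=3: X=6, d=2 → birth, X_4=7
t=4: X=7, d=1 → birth, X_5=8
t=5: X=8, d=4 → birth, X_6=9
t=6: X=9, d=5 → death, X_7=8
t=7: X=8, d=4 → birth, X_8=9
t=8: X=9, d=1 → birth, X_9=10
t=9: X=10, d=5 → death, X_10=9
t=10: X=9, d=3 → birth, X_11=10
t=11: X=10, d=0 → birth, X_12=11
t=12: X=11, d=5 → death, X_13=10
t=13: X=10, d=5 → death, X_14=9


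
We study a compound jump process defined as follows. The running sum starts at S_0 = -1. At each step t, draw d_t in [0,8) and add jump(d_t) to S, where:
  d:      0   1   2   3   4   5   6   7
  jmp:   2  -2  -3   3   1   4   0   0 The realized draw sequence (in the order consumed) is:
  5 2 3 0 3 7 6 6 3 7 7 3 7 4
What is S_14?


15

t=0: S=-1, d=5, jump=4, S_1=3
t=1: S=3, d=2, jump=-3, S_2=0
t=2: S=0, d=3, jump=3, S_3=3
t=3: S=3, d=0, jump=2, S_4=5
t=4: S=5, d=3, jump=3, S_5=8
t=5: S=8, d=7, jump=0, S_6=8
t=6: S=8, d=6, jump=0, S_7=8
t=7: S=8, d=6, jump=0, S_8=8
t=8: S=8, d=3, jump=3, S_9=11
t=9: S=11, d=7, jump=0, S_10=11
t=10: S=11, d=7, jump=0, S_11=11
t=11: S=11, d=3, jump=3, S_12=14
t=12: S=14, d=7, jump=0, S_13=14
t=13: S=14, d=4, jump=1, S_14=15


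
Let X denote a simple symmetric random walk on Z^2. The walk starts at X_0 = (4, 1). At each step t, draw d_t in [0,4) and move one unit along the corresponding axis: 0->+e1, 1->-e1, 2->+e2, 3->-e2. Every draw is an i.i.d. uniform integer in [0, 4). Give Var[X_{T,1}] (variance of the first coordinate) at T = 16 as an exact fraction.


8

Outcome values over d=0..3: [1, -1, 0, 0]
Σy = 0, Σy² = 2, M = 4
μ = 0/4 = 0,  σ² = 2/4 − (0)² = 1/2
Independent increments: Var[X_16] = 16·σ² = 16·(1/2) = 8


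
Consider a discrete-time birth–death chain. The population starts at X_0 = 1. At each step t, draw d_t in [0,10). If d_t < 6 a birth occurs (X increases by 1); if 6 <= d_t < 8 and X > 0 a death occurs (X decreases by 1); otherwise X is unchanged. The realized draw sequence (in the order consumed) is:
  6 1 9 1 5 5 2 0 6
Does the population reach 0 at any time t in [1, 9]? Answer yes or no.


t=0: X=1, d=6 → death, X_1=0
t=1: X=0, d=1 → birth, X_2=1
t=2: X=1, d=9 → hold, X_3=1
t=3: X=1, d=1 → birth, X_4=2
t=4: X=2, d=5 → birth, X_5=3
t=5: X=3, d=5 → birth, X_6=4
t=6: X=4, d=2 → birth, X_7=5
t=7: X=5, d=0 → birth, X_8=6
t=8: X=6, d=6 → death, X_9=5

yes


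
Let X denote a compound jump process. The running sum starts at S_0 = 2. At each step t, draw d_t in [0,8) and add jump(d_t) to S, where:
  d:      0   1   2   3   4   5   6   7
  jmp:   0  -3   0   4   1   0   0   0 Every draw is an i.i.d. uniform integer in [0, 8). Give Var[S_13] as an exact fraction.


663/16

Outcome values over d=0..7: [0, -3, 0, 4, 1, 0, 0, 0]
Σy = 2, Σy² = 26, M = 8
μ = 2/8 = 1/4,  σ² = 26/8 − (1/4)² = 51/16
Independent increments: Var[S_13] = 13·σ² = 13·(51/16) = 663/16


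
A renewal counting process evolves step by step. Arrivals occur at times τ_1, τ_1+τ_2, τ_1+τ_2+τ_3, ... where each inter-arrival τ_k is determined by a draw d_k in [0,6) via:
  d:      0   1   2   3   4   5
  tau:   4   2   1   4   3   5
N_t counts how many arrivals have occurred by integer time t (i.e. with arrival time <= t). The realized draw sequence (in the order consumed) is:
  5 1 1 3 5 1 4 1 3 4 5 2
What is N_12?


3

draw d_1=5: τ_1=5, arrival time A_1=5
draw d_2=1: τ_2=2, arrival time A_2=7
draw d_3=1: τ_3=2, arrival time A_3=9
draw d_4=3: τ_4=4, arrival time A_4=13
draw d_5=5: τ_5=5, arrival time A_5=18
draw d_6=1: τ_6=2, arrival time A_6=20
draw d_7=4: τ_7=3, arrival time A_7=23
draw d_8=1: τ_8=2, arrival time A_8=25
draw d_9=3: τ_9=4, arrival time A_9=29
draw d_10=4: τ_10=3, arrival time A_10=32
draw d_11=5: τ_11=5, arrival time A_11=37
draw d_12=2: τ_12=1, arrival time A_12=38
N_t over t=0..12: 0:0 1:0 2:0 3:0 4:0 5:1 6:1 7:2 8:2 9:3 10:3 11:3 12:3


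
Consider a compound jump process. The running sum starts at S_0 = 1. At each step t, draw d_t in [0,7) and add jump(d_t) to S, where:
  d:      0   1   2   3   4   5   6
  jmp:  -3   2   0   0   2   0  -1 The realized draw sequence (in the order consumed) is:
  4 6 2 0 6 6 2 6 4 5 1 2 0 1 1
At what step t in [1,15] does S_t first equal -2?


5

t=0: S=1, d=4, jump=2, S_1=3
t=1: S=3, d=6, jump=-1, S_2=2
t=2: S=2, d=2, jump=0, S_3=2
t=3: S=2, d=0, jump=-3, S_4=-1
t=4: S=-1, d=6, jump=-1, S_5=-2
t=5: S=-2, d=6, jump=-1, S_6=-3
t=6: S=-3, d=2, jump=0, S_7=-3
t=7: S=-3, d=6, jump=-1, S_8=-4
t=8: S=-4, d=4, jump=2, S_9=-2
t=9: S=-2, d=5, jump=0, S_10=-2
t=10: S=-2, d=1, jump=2, S_11=0
t=11: S=0, d=2, jump=0, S_12=0
t=12: S=0, d=0, jump=-3, S_13=-3
t=13: S=-3, d=1, jump=2, S_14=-1
t=14: S=-1, d=1, jump=2, S_15=1


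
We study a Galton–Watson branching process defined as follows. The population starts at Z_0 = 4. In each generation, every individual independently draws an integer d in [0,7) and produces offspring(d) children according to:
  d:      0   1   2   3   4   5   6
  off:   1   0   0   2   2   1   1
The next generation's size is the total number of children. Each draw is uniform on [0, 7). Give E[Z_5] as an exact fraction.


Outcome values over d=0..6: [1, 0, 0, 2, 2, 1, 1]
Σy = 7, Σy² = 11, M = 7
μ = 7/7 = 1,  σ² = 11/7 − (1)² = 4/7
E[Z_0] = 4
E[Z_1] = 1·E[Z_0] = 4
E[Z_2] = 1·E[Z_1] = 4
E[Z_3] = 1·E[Z_2] = 4
E[Z_4] = 1·E[Z_3] = 4
E[Z_5] = 1·E[Z_4] = 4

4


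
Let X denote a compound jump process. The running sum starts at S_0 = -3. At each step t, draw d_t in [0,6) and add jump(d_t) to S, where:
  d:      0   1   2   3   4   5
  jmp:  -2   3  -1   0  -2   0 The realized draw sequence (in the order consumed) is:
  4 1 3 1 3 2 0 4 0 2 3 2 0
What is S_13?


-10

t=0: S=-3, d=4, jump=-2, S_1=-5
t=1: S=-5, d=1, jump=3, S_2=-2
t=2: S=-2, d=3, jump=0, S_3=-2
t=3: S=-2, d=1, jump=3, S_4=1
t=4: S=1, d=3, jump=0, S_5=1
t=5: S=1, d=2, jump=-1, S_6=0
t=6: S=0, d=0, jump=-2, S_7=-2
t=7: S=-2, d=4, jump=-2, S_8=-4
t=8: S=-4, d=0, jump=-2, S_9=-6
t=9: S=-6, d=2, jump=-1, S_10=-7
t=10: S=-7, d=3, jump=0, S_11=-7
t=11: S=-7, d=2, jump=-1, S_12=-8
t=12: S=-8, d=0, jump=-2, S_13=-10


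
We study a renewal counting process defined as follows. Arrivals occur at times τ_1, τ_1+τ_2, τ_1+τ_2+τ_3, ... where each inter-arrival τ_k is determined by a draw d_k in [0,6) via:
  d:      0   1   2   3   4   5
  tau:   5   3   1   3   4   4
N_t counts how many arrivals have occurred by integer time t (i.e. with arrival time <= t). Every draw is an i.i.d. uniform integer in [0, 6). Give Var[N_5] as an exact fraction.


16429703/60466176

Inter-arrival values over d=0..5: [5, 3, 1, 3, 4, 4]
Each d has probability 1/6, so the pmf of τ is: f(1) = 1/6, f(3) = 1/3, f(4) = 1/3, f(5) = 1/6
Let p_n(j) = P(N_n = j), with p_0 = [1]. Condition on τ_1: p_n(0) = P(τ > n), and for j >= 1, p_n(j) = Σ_{k<=n} f(k)·p_{n−k}(j−1)
p_1 = [5/6, 1/6]  (j = 0..1)
p_2 = [5/6, 5/36, 1/36]  (j = 0..2)
p_3 = [1/2, 17/36, 5/216, 1/216]  (j = 0..3)
p_4 = [1/6, 25/36, 29/216, 5/1296, 1/1296]  (j = 0..4)
p_5 = [0, 3/4, 47/216, 41/1296, 5/7776, 1/7776]  (j = 0..5)
E[N_5] = Σ j·p_5(j) = 9979/7776;  E[N_5²] = Σ j²·p_5(j) = 4973/2592
Var[N_5] = 4973/2592 − (9979/7776)² = 16429703/60466176


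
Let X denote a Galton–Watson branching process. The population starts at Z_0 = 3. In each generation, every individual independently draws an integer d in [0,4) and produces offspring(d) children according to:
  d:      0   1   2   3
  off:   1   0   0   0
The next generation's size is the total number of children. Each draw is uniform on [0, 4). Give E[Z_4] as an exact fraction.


Outcome values over d=0..3: [1, 0, 0, 0]
Σy = 1, Σy² = 1, M = 4
μ = 1/4 = 1/4,  σ² = 1/4 − (1/4)² = 3/16
E[Z_0] = 3
E[Z_1] = 1/4·E[Z_0] = 3/4
E[Z_2] = 1/4·E[Z_1] = 3/16
E[Z_3] = 1/4·E[Z_2] = 3/64
E[Z_4] = 1/4·E[Z_3] = 3/256

3/256


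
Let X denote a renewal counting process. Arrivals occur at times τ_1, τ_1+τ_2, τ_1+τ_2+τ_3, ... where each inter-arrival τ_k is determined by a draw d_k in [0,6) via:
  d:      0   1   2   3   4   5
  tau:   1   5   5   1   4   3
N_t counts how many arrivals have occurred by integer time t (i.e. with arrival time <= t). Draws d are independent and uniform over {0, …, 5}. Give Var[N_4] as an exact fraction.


4754/6561

Inter-arrival values over d=0..5: [1, 5, 5, 1, 4, 3]
Each d has probability 1/6, so the pmf of τ is: f(1) = 1/3, f(3) = 1/6, f(4) = 1/6, f(5) = 1/3
Let p_n(j) = P(N_n = j), with p_0 = [1]. Condition on τ_1: p_n(0) = P(τ > n), and for j >= 1, p_n(j) = Σ_{k<=n} f(k)·p_{n−k}(j−1)
p_1 = [2/3, 1/3]  (j = 0..1)
p_2 = [2/3, 2/9, 1/9]  (j = 0..2)
p_3 = [1/2, 7/18, 2/27, 1/27]  (j = 0..3)
p_4 = [1/3, 4/9, 5/27, 2/81, 1/81]  (j = 0..4)
E[N_4] = Σ j·p_4(j) = 76/81;  E[N_4²] = Σ j²·p_4(j) = 130/81
Var[N_4] = 130/81 − (76/81)² = 4754/6561


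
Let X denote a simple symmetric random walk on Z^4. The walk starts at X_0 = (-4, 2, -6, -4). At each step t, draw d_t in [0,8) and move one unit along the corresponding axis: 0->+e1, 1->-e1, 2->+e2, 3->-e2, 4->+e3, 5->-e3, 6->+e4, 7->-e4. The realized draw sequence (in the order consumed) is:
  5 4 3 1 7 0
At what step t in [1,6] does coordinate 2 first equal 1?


3

t=0: X=(-4, 2, -6, -4), d=5 → -e3, X_1=(-4, 2, -7, -4)
t=1: X=(-4, 2, -7, -4), d=4 → +e3, X_2=(-4, 2, -6, -4)
t=2: X=(-4, 2, -6, -4), d=3 → -e2, X_3=(-4, 1, -6, -4)
t=3: X=(-4, 1, -6, -4), d=1 → -e1, X_4=(-5, 1, -6, -4)
t=4: X=(-5, 1, -6, -4), d=7 → -e4, X_5=(-5, 1, -6, -5)
t=5: X=(-5, 1, -6, -5), d=0 → +e1, X_6=(-4, 1, -6, -5)


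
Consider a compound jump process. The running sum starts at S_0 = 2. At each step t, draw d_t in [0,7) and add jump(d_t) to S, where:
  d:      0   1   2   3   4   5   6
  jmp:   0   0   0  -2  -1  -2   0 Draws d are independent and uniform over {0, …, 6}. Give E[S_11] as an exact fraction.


-41/7

Outcome values over d=0..6: [0, 0, 0, -2, -1, -2, 0]
Σy = -5, Σy² = 9, M = 7
μ = -5/7 = -5/7,  σ² = 9/7 − (-5/7)² = 38/49
E[S_11] = 2 + 11·(-5/7) = -41/7
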